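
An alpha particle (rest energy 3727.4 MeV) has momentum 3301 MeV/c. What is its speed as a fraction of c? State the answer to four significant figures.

0.6630c

pc/(mc²) = 3301/3727.4 = 0.8856 = βγ = β/√(1−β²).
So β² = x²/(1 + x²) with x = 0.8856: x² = 0.784287, β² = 0.784287/1.784287 = 0.439552, β = 0.6630.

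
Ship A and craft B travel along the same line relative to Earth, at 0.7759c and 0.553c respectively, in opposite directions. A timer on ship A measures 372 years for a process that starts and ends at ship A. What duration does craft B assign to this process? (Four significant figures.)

1011 years

The velocity of ship A relative to craft B is (0.7759 + 0.553)c / (1 + 0.7759×0.553) = 0.9299c; relative speed 0.9299c.
γ for this relative speed: γ = 1/√(1 − 0.864714) = 2.7188.
The clock on ship A records proper time, so craft B measures Δt = γΔτ = 2.7188 × 372 = 1011 years.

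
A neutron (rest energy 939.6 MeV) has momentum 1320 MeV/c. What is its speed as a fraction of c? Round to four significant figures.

pc/(mc²) = 1320/939.6 = 1.4049 = βγ = β/√(1−β²).
So β² = x²/(1 + x²) with x = 1.4049: x² = 1.97374, β² = 1.97374/2.97374 = 0.663723, β = 0.8147.

0.8147c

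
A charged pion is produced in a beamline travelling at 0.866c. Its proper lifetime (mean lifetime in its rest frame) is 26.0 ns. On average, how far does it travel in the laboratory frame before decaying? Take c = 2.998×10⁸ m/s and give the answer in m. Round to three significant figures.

13.5 m

Lorentz factor: γ = (1 − 0.749956)^(−1/2) = 1.9998.
Lab-frame lifetime: Δt = γτ = 1.9998 × 26.0 ns = 51.995 ns.
Distance: d = vΔt = 0.866 × 2.998×10⁸ m/s × 5.1995×10^-8 s = 13.5 m.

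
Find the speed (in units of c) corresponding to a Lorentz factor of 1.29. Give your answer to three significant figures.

β = √(1 − 1/γ²) = √(1 − 1/1.6641) = √0.399075 = 0.632.

0.632c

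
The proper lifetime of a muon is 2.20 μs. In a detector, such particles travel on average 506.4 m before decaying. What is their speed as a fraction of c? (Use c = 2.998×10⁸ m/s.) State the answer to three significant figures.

0.609c

Lab distance = (lab lifetime)·v = γτ·βc, so βγ = d/(cτ) = 506.4/(2.998×10⁸ × 2.200×10^-6) = 0.76778.
With βγ = 0.76778: γ² = 1 + (βγ)² = 1.589486, and β = (βγ)/γ = 0.76778/1.26075 = 0.609.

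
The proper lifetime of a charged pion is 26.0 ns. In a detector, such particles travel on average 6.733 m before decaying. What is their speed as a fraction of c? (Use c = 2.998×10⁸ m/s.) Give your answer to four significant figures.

Lab distance = (lab lifetime)·v = γτ·βc, so βγ = d/(cτ) = 6.733/(2.998×10⁸ × 2.600×10^-8) = 0.86378.
With βγ = 0.86378: γ² = 1 + (βγ)² = 1.746116, and β = (βγ)/γ = 0.86378/1.32141 = 0.6537.

0.6537c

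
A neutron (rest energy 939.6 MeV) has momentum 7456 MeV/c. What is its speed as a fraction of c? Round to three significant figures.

pc/(mc²) = 7456/939.6 = 7.9353 = βγ = β/√(1−β²).
So β² = x²/(1 + x²) with x = 7.9353: x² = 62.969, β² = 62.969/63.969 = 0.984367, β = 0.992.

0.992c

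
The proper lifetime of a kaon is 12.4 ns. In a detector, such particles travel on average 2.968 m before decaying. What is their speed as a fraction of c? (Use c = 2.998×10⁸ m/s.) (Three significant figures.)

d = βγcτ ⇒ βγ = d/(cτ) = 2.968 m / (3.71752 m) = 0.79838.
β = (βγ)/√(1+(βγ)²) = 0.79838/√1.637411 = 0.624.

0.624c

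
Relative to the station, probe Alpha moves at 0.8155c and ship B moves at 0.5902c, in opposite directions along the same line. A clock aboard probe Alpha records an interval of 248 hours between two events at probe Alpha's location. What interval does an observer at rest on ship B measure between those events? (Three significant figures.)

The velocity of probe Alpha relative to ship B is (0.8155 + 0.5902)c / (1 + 0.8155×0.5902) = 0.94896c; relative speed 0.94896c.
At |u| = 0.94896c, γ = (1 − 0.900525)^(−1/2) = 3.1706.
The clock on probe Alpha records proper time, so ship B measures Δt = γΔτ = 3.1706 × 248 = 786 hours.

786 hours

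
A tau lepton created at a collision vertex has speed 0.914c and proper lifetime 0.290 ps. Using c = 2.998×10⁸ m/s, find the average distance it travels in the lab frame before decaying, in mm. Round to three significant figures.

0.196 mm

β² = 0.835396, so γ = 1/√0.164604 = 2.4648.
Lab-frame lifetime: Δt = γτ = 2.4648 × 0.290 ps = 0.71479 ps.
Distance: d = vΔt = 0.914 × 2.998×10⁸ m/s × 7.1479×10^-13 s = 1.96×10^-4 m = 0.196 mm.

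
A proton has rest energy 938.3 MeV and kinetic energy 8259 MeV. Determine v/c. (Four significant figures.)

0.9948

K = (γ−1)mc², so γ = 1 + 8259/938.3 = 9.8021.
Then v/c = √(1 − γ⁻²) = √(1 − 0.0104079) = √0.9895921 = 0.9948.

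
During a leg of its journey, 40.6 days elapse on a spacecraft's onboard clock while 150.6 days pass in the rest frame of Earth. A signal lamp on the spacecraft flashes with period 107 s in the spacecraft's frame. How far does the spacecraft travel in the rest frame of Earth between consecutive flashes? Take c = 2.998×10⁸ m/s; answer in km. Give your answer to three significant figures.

1.15×10^8 km

The time-dilation ratio gives γ = 150.6/40.6 = 3.70936.
β = √(1 − 1/γ²) = 0.96298. Lab-frame period = γτ = 3.70936×107 s = 396.9 s. Distance = βc × γτ = 0.96298 × 2.998×10⁸ m/s × 396.9 s = 1.1459×10^11 m = 1.15×10^8 km.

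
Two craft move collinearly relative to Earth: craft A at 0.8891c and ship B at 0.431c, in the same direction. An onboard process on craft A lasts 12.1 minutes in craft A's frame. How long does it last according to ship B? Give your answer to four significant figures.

18.07 minutes

Transform craft A's velocity into ship B's frame: (0.8891 − 0.431)/(1 − 0.8891·0.431) = 0.4581/0.6167979, so the relative speed is 0.74271c.
γ for this relative speed: γ = 1/√(1 − 0.551618) = 1.4934.
The clock on craft A records proper time, so ship B measures Δt = γΔτ = 1.4934 × 12.1 = 18.07 minutes.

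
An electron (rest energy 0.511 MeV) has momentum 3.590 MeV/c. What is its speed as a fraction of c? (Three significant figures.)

βγ = pc/(mc²) = 3.590/0.511 = 7.0254.
Since γ² = 1 + (βγ)² = 50.3562, γ = √50.3562 = 7.09621, and β = (βγ)/γ = 7.0254/7.09621 = 0.990.

0.990c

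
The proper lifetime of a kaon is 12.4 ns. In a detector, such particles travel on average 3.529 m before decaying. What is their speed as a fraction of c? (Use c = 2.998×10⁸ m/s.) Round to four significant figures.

0.6885c

d = βγcτ ⇒ βγ = d/(cτ) = 3.529 m / (3.71752 m) = 0.94929.
β = (βγ)/√(1+(βγ)²) = 0.94929/√1.901152 = 0.6885.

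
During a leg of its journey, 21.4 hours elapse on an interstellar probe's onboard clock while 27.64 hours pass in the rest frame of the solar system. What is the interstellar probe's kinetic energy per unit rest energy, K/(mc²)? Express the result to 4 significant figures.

From Δt = γΔτ: γ = 27.64/21.4 = 1.29159.
Since K = (γ−1)mc², K/(mc²) = 1.29159 − 1 = 0.2916.

0.2916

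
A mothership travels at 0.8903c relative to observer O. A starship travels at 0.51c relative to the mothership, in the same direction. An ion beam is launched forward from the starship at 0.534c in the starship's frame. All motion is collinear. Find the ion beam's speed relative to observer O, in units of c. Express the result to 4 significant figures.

First combine the ion beam and starship (S''→S'): u₁ = (0.534 + 0.51)/(1 + 0.534×0.51) = 1.044/1.27234 = 0.82054.
Then combine with the mothership (S'→S): u = (0.82054 + 0.8903)/(1 + 0.82054×0.8903) = 1.71084/1.730526762 = 0.98862.

0.9886c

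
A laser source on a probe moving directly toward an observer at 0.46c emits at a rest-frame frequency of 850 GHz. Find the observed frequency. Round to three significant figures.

Relativistic Doppler (source moving toward): f_obs = f_src · √((1+β)/(1−β)).
With β = 0.46: factor = √(1.46/0.54) = 1.6443.
f_obs = 850 × 1.6443 = 1400 GHz.

1400 GHz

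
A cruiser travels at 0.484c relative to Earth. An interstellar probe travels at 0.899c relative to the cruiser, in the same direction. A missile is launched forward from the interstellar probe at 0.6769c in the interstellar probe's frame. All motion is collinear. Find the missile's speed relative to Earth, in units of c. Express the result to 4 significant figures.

0.9929c

First combine the missile and interstellar probe (S''→S'): u₁ = (0.6769 + 0.899)/(1 + 0.6769×0.899) = 1.5759/1.6085331 = 0.97971.
Then combine with the cruiser (S'→S): u = (0.97971 + 0.484)/(1 + 0.97971×0.484) = 1.46371/1.47417964 = 0.9929.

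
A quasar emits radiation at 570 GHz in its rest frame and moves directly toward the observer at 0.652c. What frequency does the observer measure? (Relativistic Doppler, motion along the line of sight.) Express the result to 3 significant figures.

1240 GHz

Relativistic Doppler (source moving toward): f_obs = f_src · √((1+β)/(1−β)).
With β = 0.652: factor = √(1.652/0.348) = 2.1788.
f_obs = 570 × 2.1788 = 1240 GHz.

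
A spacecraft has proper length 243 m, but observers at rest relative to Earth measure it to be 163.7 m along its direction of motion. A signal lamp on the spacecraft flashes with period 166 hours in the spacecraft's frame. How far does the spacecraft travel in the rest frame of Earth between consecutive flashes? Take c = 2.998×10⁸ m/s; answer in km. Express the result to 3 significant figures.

γ = L₀/L = 243/163.7 = 1.48442.
β = √(1 − 1/γ²) = 0.73904. Lab-frame period = γτ = 1.48442×166 hours = 246.41 hours. Distance = βc × γτ = 0.73904 × 2.998×10⁸ m/s × 887076 s = 1.9654×10^14 m = 1.97×10^11 km.

1.97×10^11 km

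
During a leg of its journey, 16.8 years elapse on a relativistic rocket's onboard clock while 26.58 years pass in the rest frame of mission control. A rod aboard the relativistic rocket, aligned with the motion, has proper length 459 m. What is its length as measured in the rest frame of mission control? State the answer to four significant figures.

290.1 m

γ = Δt/Δτ = 26.58/16.8 = 1.58214.
The rod contracts by the same γ: 459 m / 1.58214 = 290.1 m.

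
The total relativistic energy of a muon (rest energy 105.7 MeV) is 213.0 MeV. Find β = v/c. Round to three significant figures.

Total energy E = γmc² gives γ = 213.0/105.7 = 2.0151.
Hence β = √(1 − 1/γ²) = √(1 − 0.246267) = √0.753733 = 0.868.

0.868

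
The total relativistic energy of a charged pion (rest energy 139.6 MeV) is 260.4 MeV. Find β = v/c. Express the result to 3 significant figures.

0.844

Total energy E = γmc² gives γ = 260.4/139.6 = 1.8653.
Hence β = √(1 − 1/γ²) = √(1 − 0.28741) = √0.71259 = 0.844.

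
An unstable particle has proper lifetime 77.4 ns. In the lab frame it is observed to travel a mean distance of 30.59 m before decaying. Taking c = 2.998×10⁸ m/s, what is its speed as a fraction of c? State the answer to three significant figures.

Lab distance = (lab lifetime)·v = γτ·βc, so βγ = d/(cτ) = 30.59/(2.998×10⁸ × 7.740×10^-8) = 1.3183.
With βγ = 1.3183: γ² = 1 + (βγ)² = 2.73791, and β = (βγ)/γ = 1.3183/1.65466 = 0.797.

0.797c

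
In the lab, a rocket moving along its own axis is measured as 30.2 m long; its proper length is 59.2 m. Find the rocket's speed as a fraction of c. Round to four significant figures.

0.8601c

Length contraction gives γ = L₀/L = 59.2/30.2 = 1.9603.
β = √(1 − 1/γ²) = √0.739771 = 0.8601.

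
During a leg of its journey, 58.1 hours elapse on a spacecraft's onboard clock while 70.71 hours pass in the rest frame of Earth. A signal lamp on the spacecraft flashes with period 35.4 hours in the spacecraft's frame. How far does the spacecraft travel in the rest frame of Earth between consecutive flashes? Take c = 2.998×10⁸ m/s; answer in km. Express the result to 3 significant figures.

2.65×10^10 km

From Δt = γΔτ: γ = 70.71/58.1 = 1.21704.
β = √(1 − 1/γ²) = 0.56997. Lab-frame period = γτ = 1.21704×35.4 hours = 43.083 hours. Distance = βc × γτ = 0.56997 × 2.998×10⁸ m/s × 155098.8 s = 2.6503×10^13 m = 2.65×10^10 km.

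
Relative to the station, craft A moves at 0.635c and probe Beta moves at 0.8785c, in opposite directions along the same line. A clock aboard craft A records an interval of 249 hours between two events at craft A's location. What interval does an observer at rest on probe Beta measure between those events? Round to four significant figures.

The velocity of craft A relative to probe Beta is (0.635 + 0.8785)c / (1 + 0.635×0.8785) = 0.97153c; relative speed 0.97153c.
γ for this relative speed: γ = 1/√(1 − 0.943871) = 4.2209.
The clock on craft A records proper time, so probe Beta measures Δt = γΔτ = 4.2209 × 249 = 1051 hours.

1051 hours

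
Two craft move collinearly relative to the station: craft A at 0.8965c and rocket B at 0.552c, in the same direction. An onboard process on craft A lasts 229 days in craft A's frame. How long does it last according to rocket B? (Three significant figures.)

313 days

Speed of craft A in rocket B's frame: u = (v_A − v_B)/(1 − v_A v_B/c²) = (0.8965 − 0.552)/(1 − 0.8965×0.552) = 0.3445/0.505132 = 0.682; |u| = 0.682c.
At |u| = 0.682c, γ = (1 − 0.465124)^(−1/2) = 1.3673.
The clock on craft A records proper time, so rocket B measures Δt = γΔτ = 1.3673 × 229 = 313 days.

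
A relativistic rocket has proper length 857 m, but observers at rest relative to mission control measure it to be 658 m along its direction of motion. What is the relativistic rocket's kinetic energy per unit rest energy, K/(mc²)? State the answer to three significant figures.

0.302

γ = L₀/L = 857/658 = 1.30243.
Since K = (γ−1)mc², K/(mc²) = 1.30243 − 1 = 0.302.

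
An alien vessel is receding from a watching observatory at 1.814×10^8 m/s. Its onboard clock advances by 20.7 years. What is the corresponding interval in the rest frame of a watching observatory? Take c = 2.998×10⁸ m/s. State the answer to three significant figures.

β = v/c = (1.814×10^8 m/s)/(2.998×10⁸ m/s) = 0.60507.
γ = 1/√(1 − β²) = 1/√(1 − 0.3661097049) = 1/√0.6338902951 = 1/0.796172 = 1.256.
The onboard clock measures proper time, so the interval in the rest frame of a watching observatory is dilated: Δt = γ·Δτ = 1.256 × 20.7 years = 26.0 years.

26.0 years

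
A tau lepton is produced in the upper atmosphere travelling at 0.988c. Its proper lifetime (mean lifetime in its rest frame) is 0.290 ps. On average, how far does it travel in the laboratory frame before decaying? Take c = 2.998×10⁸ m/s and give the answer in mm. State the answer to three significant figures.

0.556 mm

γ = 1/√(1 − β²) = 1/√(1 − 0.976144) = 1/√0.023856 = 1/0.154454 = 6.4744.
Lab-frame lifetime: Δt = γτ = 6.4744 × 0.290 ps = 1.8776 ps.
Distance: d = vΔt = 0.988 × 2.998×10⁸ m/s × 1.8776×10^-12 s = 5.56×10^-4 m = 0.556 mm.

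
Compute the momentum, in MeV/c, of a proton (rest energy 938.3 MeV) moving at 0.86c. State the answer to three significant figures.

1580 MeV/c

With β = 0.86, γ = 1/√(1 − 0.86²) = 1/√0.2604 = 1.9597.
Momentum: p = γβ·mc = 1.9597 × 0.86 × 938.3 MeV/c = 1580 MeV/c.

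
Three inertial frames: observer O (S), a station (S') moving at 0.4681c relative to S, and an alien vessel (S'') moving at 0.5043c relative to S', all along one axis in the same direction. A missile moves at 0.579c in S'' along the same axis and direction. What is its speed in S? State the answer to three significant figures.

Compose velocities in two stages. Stage 1 (into S'): u₁ = (0.579+0.5043)/(1+0.579×0.5043) = 0.83847.
Stage 2 (into S): u = (0.83847+0.4681)/(1+0.83847×0.4681) = 0.9383, so the speed is 0.938c.

0.938c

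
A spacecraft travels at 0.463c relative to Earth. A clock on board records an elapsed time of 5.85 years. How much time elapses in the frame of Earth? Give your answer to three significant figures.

Lorentz factor: γ = (1 − 0.214369)^(−1/2) = 1.1282.
The onboard clock measures proper time, so the interval in the rest frame of Earth is dilated: Δt = γ·Δτ = 1.1282 × 5.85 years = 6.60 years.

6.60 years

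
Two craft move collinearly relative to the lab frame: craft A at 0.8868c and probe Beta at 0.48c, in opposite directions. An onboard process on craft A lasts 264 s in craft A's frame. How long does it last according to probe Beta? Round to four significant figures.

928.3 s

The velocity of craft A relative to probe Beta is (0.8868 + 0.48)c / (1 + 0.8868×0.48) = 0.95871c; relative speed 0.95871c.
At |u| = 0.95871c, γ = (1 − 0.919125)^(−1/2) = 3.5164.
The clock on craft A records proper time, so probe Beta measures Δt = γΔτ = 3.5164 × 264 = 928.3 s.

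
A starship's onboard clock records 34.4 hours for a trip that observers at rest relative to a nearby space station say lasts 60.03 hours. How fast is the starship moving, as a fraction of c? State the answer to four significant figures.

γ = Δt/Δτ = 60.03/34.4 = 1.7451.
β = √(1 − 1/γ²) = √(1 − 0.328367) = √0.671633 = 0.8195.

0.8195c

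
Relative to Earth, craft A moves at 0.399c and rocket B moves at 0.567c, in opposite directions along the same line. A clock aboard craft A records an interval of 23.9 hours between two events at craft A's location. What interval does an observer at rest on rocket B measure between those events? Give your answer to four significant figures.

Speed of craft A in rocket B's frame: u = (v_A + v_B)/(1 + v_A v_B/c²) = (0.399 + 0.567)/(1 + 0.399×0.567) = 0.966/1.226233 = 0.78778; |u| = 0.78778c.
At |u| = 0.78778c, γ = (1 − 0.620597)^(−1/2) = 1.6235.
The clock on craft A records proper time, so rocket B measures Δt = γΔτ = 1.6235 × 23.9 = 38.80 hours.

38.80 hours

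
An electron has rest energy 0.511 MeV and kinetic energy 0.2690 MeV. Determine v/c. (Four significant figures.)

γ = 1 + K/(mc²) = 1 + 0.2690/0.511 = 1.5264.
β = √(1 − 1/γ²) = √(1 − 0.429204) = √0.570796 = 0.7555.

0.7555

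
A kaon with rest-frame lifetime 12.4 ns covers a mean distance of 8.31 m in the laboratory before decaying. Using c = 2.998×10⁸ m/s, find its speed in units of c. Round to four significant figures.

0.9128c

d = βγcτ ⇒ βγ = d/(cτ) = 8.310 m / (3.71752 m) = 2.2354.
β = (βγ)/√(1+(βγ)²) = 2.2354/√5.99701 = 0.9128.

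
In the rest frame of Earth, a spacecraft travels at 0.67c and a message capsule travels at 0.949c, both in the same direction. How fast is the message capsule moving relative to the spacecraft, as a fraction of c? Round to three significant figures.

0.766c

Transform to the spacecraft's frame: u' = (u − v)/(1 − uv/c²).
u' = (0.949 − 0.67)/(1 − 0.949×0.67) = 0.279/0.36417 = 0.76613.
Speed in the spacecraft's frame: 0.766c (in the same direction).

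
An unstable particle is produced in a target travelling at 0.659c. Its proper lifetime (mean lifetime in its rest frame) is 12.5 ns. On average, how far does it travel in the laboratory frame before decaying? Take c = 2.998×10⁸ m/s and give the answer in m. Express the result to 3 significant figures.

3.28 m

Lorentz factor: γ = (1 − 0.434281)^(−1/2) = 1.3295.
Lab-frame lifetime: Δt = γτ = 1.3295 × 12.5 ns = 16.619 ns.
Distance: d = vΔt = 0.659 × 2.998×10⁸ m/s × 1.6619×10^-8 s = 3.28 m.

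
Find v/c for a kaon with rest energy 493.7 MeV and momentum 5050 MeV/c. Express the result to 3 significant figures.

0.995

pc/(mc²) = 5050/493.7 = 10.229 = βγ = β/√(1−β²).
So β² = x²/(1 + x²) with x = 10.229: x² = 104.632, β² = 104.632/105.632 = 0.990533, β = 0.995.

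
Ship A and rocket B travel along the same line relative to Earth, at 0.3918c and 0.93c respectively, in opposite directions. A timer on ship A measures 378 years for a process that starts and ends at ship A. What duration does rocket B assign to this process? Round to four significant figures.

1525 years

The velocity of ship A relative to rocket B is (0.3918 + 0.93)c / (1 + 0.3918×0.93) = 0.9688c; relative speed 0.9688c.
At |u| = 0.9688c, γ = (1 − 0.938573)^(−1/2) = 4.0348.
The clock on ship A records proper time, so rocket B measures Δt = γΔτ = 4.0348 × 378 = 1525 years.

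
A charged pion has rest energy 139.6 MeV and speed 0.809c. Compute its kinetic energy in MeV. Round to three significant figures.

97.9 MeV

With β = 0.809, γ = 1/√(1 − 0.809²) = 1/√0.345519 = 1.70123.
Kinetic energy: K = (γ − 1)mc² = (1.70123 − 1) × 139.6 MeV = 0.70123 × 139.6 = 97.9 MeV.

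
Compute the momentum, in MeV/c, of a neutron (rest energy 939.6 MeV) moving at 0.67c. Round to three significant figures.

848 MeV/c

γ = 1/√(1 − β²) = 1/√(1 − 0.4489) = 1/√0.5511 = 1/0.742361 = 1.3471.
Momentum: p = γβ·mc = 1.3471 × 0.67 × 939.6 MeV/c = 848 MeV/c.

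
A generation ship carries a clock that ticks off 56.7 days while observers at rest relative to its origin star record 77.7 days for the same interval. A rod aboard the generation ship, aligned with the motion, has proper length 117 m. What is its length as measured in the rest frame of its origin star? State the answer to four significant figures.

85.38 m

The time-dilation ratio gives γ = 77.7/56.7 = 1.37037.
L = L₀/γ = 117/1.37037 = 85.38 m.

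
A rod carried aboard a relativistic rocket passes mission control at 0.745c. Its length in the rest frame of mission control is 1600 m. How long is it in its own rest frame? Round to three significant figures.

With β = 0.745, γ = 1/√(1 − 0.745²) = 1/√0.444975 = 1.4991.
Proper length: L₀ = γ·L = 1.4991 × 1600 = 2400 m.

2400 m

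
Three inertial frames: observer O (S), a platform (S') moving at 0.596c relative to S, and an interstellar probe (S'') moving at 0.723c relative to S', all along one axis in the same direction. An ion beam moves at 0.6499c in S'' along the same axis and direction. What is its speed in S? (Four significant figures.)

Compose velocities in two stages. Stage 1 (into S'): u₁ = (0.6499+0.723)/(1+0.6499×0.723) = 0.93402.
Stage 2 (into S): u = (0.93402+0.596)/(1+0.93402×0.596) = 0.98288, so the speed is 0.9829c.

0.9829c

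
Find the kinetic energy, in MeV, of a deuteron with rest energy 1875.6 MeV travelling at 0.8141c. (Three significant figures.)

β² = 0.66275881, so γ = 1/√0.33724119 = 1.72199.
Kinetic energy: K = (γ − 1)mc² = (1.72199 − 1) × 1875.6 MeV = 0.72199 × 1875.6 = 1350 MeV.

1350 MeV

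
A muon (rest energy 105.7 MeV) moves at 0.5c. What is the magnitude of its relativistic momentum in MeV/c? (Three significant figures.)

γ = 1/√(1 − β²) = 1/√(1 − 0.25) = 1/√0.75 = 1/0.866025 = 1.1547.
Momentum: p = γβ·mc = 1.1547 × 0.5 × 105.7 MeV/c = 61.0 MeV/c.

61.0 MeV/c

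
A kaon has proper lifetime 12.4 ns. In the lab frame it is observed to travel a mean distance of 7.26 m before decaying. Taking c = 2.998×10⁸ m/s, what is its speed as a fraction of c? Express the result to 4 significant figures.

d = βγcτ ⇒ βγ = d/(cτ) = 7.260 m / (3.71752 m) = 1.9529.
β = (βγ)/√(1+(βγ)²) = 1.9529/√4.81382 = 0.8901.

0.8901c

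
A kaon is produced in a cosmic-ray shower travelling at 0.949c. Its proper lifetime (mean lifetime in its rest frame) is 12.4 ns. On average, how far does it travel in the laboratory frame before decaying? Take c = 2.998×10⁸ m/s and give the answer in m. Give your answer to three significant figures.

11.2 m

γ = 1/√(1 − β²) = 1/√(1 − 0.900601) = 1/√0.099399 = 1/0.315276 = 3.1718.
Lab-frame lifetime: Δt = γτ = 3.1718 × 12.4 ns = 39.33 ns.
Distance: d = vΔt = 0.949 × 2.998×10⁸ m/s × 3.9330×10^-8 s = 11.2 m.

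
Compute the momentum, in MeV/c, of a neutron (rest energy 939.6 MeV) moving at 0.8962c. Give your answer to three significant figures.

1900 MeV/c

γ = 1/√(1 − β²) = 1/√(1 − 0.80317444) = 1/√0.19682556 = 1/0.44365 = 2.254.
Momentum: p = γβ·mc = 2.254 × 0.8962 × 939.6 MeV/c = 1900 MeV/c.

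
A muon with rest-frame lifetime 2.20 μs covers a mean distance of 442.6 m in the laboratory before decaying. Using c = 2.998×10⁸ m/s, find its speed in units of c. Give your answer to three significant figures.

d = βγcτ ⇒ βγ = d/(cτ) = 442.6 m / (659.56 m) = 0.67105.
β = (βγ)/√(1+(βγ)²) = 0.67105/√1.450308 = 0.557.

0.557c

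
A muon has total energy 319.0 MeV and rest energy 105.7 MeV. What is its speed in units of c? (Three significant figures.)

0.944c

Total energy E = γmc² gives γ = 319.0/105.7 = 3.018.
Hence β = √(1 − 1/γ²) = √(1 − 0.10979) = √0.89021 = 0.944.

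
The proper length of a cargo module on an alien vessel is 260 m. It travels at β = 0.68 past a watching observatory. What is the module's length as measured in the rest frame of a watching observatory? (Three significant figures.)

γ = 1/√(1 − β²) = 1/√(1 − 0.4624) = 1/√0.5376 = 1/0.733212 = 1.3639.
Along the direction of motion the measured length is L₀/γ = 260/1.3639 = 191 m.

191 m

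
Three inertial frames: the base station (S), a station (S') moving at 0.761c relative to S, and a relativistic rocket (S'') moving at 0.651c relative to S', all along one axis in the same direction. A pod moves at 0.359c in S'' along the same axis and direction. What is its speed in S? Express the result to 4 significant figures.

First combine the pod and relativistic rocket (S''→S'): u₁ = (0.359 + 0.651)/(1 + 0.359×0.651) = 1.01/1.233709 = 0.81867.
Then combine with the station (S'→S): u = (0.81867 + 0.761)/(1 + 0.81867×0.761) = 1.57967/1.62300787 = 0.9733.

0.9733c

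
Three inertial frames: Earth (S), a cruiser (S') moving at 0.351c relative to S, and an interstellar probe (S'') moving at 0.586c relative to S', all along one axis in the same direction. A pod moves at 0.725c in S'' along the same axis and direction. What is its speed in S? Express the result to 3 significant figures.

Apply u = (u'+v)/(1+u'v) twice. Pod in the cruiser frame: (0.725+0.586)/(1+0.725·0.586) = 1.311/1.42485 = 0.9201c.
That velocity, transformed to the rest frame of Earth: (0.9201+0.351)/(1+0.9201·0.351) = 1.2711/1.3229551 = 0.9608c.

0.961c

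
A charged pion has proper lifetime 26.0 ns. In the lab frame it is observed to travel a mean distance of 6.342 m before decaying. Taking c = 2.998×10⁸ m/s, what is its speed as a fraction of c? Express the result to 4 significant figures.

0.6311c

d = βγcτ ⇒ βγ = d/(cτ) = 6.342 m / (7.7948 m) = 0.81362.
β = (βγ)/√(1+(βγ)²) = 0.81362/√1.661978 = 0.6311.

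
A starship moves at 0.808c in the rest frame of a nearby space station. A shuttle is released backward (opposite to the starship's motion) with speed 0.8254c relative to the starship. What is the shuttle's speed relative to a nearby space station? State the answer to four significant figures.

0.05224c

Relativistic velocity addition: u = (u' + v)/(1 + u'v/c²), with u' = −0.8254c and v = 0.808c.
Numerator: −0.8254 + 0.808 = −0.0174. Denominator: 1 + (−0.8254)(0.808) = 0.3330768.
u = −0.0174/0.3330768 = −0.05224, so the speed is 0.05224c.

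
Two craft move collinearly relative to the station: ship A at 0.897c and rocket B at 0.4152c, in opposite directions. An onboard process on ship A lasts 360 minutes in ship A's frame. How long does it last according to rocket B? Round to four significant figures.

The velocity of ship A relative to rocket B is (0.897 + 0.4152)c / (1 + 0.897×0.4152) = 0.95611c; relative speed 0.95611c.
At |u| = 0.95611c, γ = (1 − 0.914146)^(−1/2) = 3.4129.
Ship A's interval is proper; time dilation gives Δt_B = γΔτ = 3.4129 × 360 minutes = 1229 minutes.

1229 minutes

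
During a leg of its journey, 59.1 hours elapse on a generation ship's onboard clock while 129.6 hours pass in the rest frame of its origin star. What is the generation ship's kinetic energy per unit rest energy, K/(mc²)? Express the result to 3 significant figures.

The time-dilation ratio gives γ = 129.6/59.1 = 2.19289.
K/(mc²) = γ − 1 = 2.19289 − 1 = 1.19.

1.19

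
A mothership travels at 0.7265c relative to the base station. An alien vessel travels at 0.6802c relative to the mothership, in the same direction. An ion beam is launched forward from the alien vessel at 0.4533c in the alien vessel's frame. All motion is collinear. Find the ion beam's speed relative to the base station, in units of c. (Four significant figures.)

First combine the ion beam and alien vessel (S''→S'): u₁ = (0.4533 + 0.6802)/(1 + 0.4533×0.6802) = 1.1335/1.30833466 = 0.86637.
Then combine with the mothership (S'→S): u = (0.86637 + 0.7265)/(1 + 0.86637×0.7265) = 1.59287/1.629417805 = 0.97757.

0.9776c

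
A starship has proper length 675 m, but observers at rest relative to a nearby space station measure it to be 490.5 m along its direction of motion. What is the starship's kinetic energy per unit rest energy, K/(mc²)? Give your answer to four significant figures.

0.3761

From L = L₀/γ: γ = 675/490.5 = 1.37615.
K/(mc²) = γ − 1 = 1.37615 − 1 = 0.3761.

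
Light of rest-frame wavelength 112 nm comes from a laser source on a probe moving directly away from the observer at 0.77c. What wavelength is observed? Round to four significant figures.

310.7 nm

Relativistic Doppler for wavelength: λ_obs = λ_src · √((1+β)/(1−β)).
With β = 0.77: factor = √(1.77/0.23) = 2.7741.
λ_obs = 112 × 2.7741 = 310.7 nm.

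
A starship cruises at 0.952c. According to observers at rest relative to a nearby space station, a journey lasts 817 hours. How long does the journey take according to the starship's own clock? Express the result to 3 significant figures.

250 hours

β² = 0.906304, so γ = 1/√0.093696 = 3.2669.
The starship's clock runs slow as seen from a nearby space station, so Δτ = Δt/γ = 817/3.2669 = 250 hours.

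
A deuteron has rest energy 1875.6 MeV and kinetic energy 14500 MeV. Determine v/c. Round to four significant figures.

0.9934

K = (γ−1)mc², so γ = 1 + 14500/1875.6 = 8.7309.
Then v/c = √(1 − γ⁻²) = √(1 − 0.0131184) = √0.9868816 = 0.9934.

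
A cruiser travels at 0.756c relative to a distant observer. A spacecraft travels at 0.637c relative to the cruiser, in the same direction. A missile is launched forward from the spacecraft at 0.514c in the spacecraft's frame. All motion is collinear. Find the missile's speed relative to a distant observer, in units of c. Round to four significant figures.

Apply u = (u'+v)/(1+u'v) twice. Missile in the cruiser frame: (0.514+0.637)/(1+0.514·0.637) = 1.151/1.327418 = 0.8671c.
That velocity, transformed to the rest frame of a distant observer: (0.8671+0.756)/(1+0.8671·0.756) = 1.6231/1.6555276 = 0.98041c.

0.9804c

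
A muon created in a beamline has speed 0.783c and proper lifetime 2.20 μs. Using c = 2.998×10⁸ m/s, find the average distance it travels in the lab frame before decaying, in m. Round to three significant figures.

β² = 0.613089, so γ = 1/√0.386911 = 1.6077.
Lab-frame lifetime: Δt = γτ = 1.6077 × 2.20 μs = 3.5369 μs.
Distance: d = vΔt = 0.783 × 2.998×10⁸ m/s × 3.5369×10^-6 s = 830 m.

830 m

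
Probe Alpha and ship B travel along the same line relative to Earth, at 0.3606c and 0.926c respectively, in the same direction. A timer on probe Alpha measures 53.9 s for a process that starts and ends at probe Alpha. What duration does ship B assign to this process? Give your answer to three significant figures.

102 s

Speed of probe Alpha in ship B's frame: u = (v_A − v_B)/(1 − v_A v_B/c²) = (0.3606 − 0.926)/(1 − 0.3606×0.926) = −0.5654/0.6660844 = −0.84884; |u| = 0.84884c.
At |u| = 0.84884c, γ = (1 − 0.720529)^(−1/2) = 1.8916.
The clock on probe Alpha records proper time, so ship B measures Δt = γΔτ = 1.8916 × 53.9 = 102 s.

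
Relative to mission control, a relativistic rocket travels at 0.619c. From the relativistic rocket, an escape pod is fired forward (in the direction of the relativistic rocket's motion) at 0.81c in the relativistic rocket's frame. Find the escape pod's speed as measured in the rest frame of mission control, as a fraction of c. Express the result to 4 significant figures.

0.9518c

In units of c, u = (u' + v)/(1 + u'v) with u' = 0.81 and v = 0.619.
Numerator: 0.81 + 0.619 = 1.429. Denominator: 1 + (0.81)(0.619) = 1.50139.
u = 1.429/1.50139 = 0.95178, so the speed is 0.9518c.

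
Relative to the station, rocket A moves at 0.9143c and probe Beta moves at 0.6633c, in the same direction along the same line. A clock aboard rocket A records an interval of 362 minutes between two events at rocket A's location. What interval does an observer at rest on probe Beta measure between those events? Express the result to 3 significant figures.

470 minutes

Speed of rocket A in probe Beta's frame: u = (v_A − v_B)/(1 − v_A v_B/c²) = (0.9143 − 0.6633)/(1 − 0.9143×0.6633) = 0.251/0.39354481 = 0.63779; |u| = 0.63779c.
γ for this relative speed: γ = 1/√(1 − 0.406776) = 1.2983.
Rocket A's interval is proper; time dilation gives Δt_B = γΔτ = 1.2983 × 362 minutes = 470 minutes.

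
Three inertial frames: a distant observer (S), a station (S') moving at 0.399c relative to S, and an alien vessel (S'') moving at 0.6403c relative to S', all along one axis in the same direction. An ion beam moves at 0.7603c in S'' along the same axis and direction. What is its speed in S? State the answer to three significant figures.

First combine the ion beam and alien vessel (S''→S'): u₁ = (0.7603 + 0.6403)/(1 + 0.7603×0.6403) = 1.4006/1.48682009 = 0.94201.
Then combine with the station (S'→S): u = (0.94201 + 0.399)/(1 + 0.94201×0.399) = 1.34101/1.37586199 = 0.97467.

0.975c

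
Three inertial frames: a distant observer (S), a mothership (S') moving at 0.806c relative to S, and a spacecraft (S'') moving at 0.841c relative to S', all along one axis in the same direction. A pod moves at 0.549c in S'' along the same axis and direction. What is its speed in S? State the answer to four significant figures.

0.9946c

Apply u = (u'+v)/(1+u'v) twice. Pod in the mothership frame: (0.549+0.841)/(1+0.549·0.841) = 1.39/1.461709 = 0.95094c.
That velocity, transformed to the rest frame of a distant observer: (0.95094+0.806)/(1+0.95094·0.806) = 1.75694/1.76645764 = 0.99461c.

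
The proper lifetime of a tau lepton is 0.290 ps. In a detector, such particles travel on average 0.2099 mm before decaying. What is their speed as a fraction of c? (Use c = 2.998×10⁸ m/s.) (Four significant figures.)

0.9239c

Let x = d/(cτ) = 2.099×10^-4 m / (2.998×10⁸ m/s × 2.900×10^-13 s) = 2.4143. Since d = βγcτ, x = βγ = β/√(1−β²).
Solving: β² = x²/(1+x²) = 5.82884/6.82884 = 0.853562, so β = 0.9239.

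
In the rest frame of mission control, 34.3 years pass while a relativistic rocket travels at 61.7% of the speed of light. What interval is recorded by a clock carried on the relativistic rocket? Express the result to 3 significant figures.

27.0 years

γ = 1/√(1 − β²) = 1/√(1 − 0.380689) = 1/√0.619311 = 1/0.786963 = 1.2707.
The relativistic rocket's clock runs slow as seen from mission control, so Δτ = Δt/γ = 34.3/1.2707 = 27.0 years.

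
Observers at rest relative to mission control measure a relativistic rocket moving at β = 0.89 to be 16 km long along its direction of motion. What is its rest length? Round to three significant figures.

35.1 km

With β = 0.89, γ = 1/√(1 − 0.89²) = 1/√0.2079 = 2.1932.
Proper length: L₀ = γ·L = 2.1932 × 16 = 35.1 km.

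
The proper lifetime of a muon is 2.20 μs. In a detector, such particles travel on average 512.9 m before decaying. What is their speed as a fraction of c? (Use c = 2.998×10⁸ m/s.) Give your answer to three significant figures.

0.614c

d = βγcτ ⇒ βγ = d/(cτ) = 512.9 m / (659.56 m) = 0.77764.
β = (βγ)/√(1+(βγ)²) = 0.77764/√1.604724 = 0.614.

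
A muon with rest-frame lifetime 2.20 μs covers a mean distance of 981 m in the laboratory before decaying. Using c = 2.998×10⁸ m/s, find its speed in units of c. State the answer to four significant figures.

0.8299c

Lab distance = (lab lifetime)·v = γτ·βc, so βγ = d/(cτ) = 981.0/(2.998×10⁸ × 2.200×10^-6) = 1.4874.
With βγ = 1.4874: γ² = 1 + (βγ)² = 3.21236, and β = (βγ)/γ = 1.4874/1.79231 = 0.8299.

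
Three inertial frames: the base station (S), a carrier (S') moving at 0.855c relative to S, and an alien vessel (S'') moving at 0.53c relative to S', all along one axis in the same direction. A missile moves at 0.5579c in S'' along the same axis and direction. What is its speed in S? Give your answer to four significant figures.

0.9865c

Apply u = (u'+v)/(1+u'v) twice. Missile in the carrier frame: (0.5579+0.53)/(1+0.5579·0.53) = 1.0879/1.295687 = 0.83963c.
That velocity, transformed to the rest frame of the base station: (0.83963+0.855)/(1+0.83963·0.855) = 1.69463/1.71788365 = 0.98646c.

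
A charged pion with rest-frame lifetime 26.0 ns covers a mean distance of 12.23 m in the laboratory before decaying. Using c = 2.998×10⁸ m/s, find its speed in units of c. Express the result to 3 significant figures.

0.843c

Let x = d/(cτ) = 12.23 m / (2.998×10⁸ m/s × 2.600×10^-8 s) = 1.569. Since d = βγcτ, x = βγ = β/√(1−β²).
Solving: β² = x²/(1+x²) = 2.46176/3.46176 = 0.71113, so β = 0.843.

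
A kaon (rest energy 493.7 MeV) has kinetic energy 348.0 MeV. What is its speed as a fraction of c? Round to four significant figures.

0.8099c

γ = 1 + K/(mc²) = 1 + 348.0/493.7 = 1.7049.
β = √(1 − 1/γ²) = √(1 − 0.344035) = √0.655965 = 0.8099.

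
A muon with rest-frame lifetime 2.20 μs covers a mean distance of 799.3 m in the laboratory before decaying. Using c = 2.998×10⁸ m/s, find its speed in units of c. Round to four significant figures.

0.7713c

Lab distance = (lab lifetime)·v = γτ·βc, so βγ = d/(cτ) = 799.3/(2.998×10⁸ × 2.200×10^-6) = 1.2119.
With βγ = 1.2119: γ² = 1 + (βγ)² = 2.4687, and β = (βγ)/γ = 1.2119/1.57121 = 0.7713.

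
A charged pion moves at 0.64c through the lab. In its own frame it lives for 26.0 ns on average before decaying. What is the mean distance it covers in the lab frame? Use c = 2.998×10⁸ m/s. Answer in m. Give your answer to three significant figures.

Lorentz factor: γ = (1 − 0.4096)^(−1/2) = 1.3014.
Lab-frame lifetime: Δt = γτ = 1.3014 × 26.0 ns = 33.836 ns.
Distance: d = vΔt = 0.64 × 2.998×10⁸ m/s × 3.3836×10^-8 s = 6.49 m.

6.49 m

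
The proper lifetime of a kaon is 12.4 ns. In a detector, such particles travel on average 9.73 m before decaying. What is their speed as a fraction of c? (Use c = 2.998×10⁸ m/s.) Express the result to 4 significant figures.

0.9341c

Lab distance = (lab lifetime)·v = γτ·βc, so βγ = d/(cτ) = 9.730/(2.998×10⁸ × 1.240×10^-8) = 2.6173.
With βγ = 2.6173: γ² = 1 + (βγ)² = 7.85026, and β = (βγ)/γ = 2.6173/2.80183 = 0.9341.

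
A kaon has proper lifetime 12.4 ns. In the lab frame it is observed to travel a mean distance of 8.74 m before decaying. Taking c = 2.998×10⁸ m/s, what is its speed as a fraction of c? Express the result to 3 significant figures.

d = βγcτ ⇒ βγ = d/(cτ) = 8.740 m / (3.71752 m) = 2.351.
β = (βγ)/√(1+(βγ)²) = 2.351/√6.5272 = 0.920.

0.920c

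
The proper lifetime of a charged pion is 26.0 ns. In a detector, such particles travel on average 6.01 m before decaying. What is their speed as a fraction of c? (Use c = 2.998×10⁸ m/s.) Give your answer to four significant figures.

Lab distance = (lab lifetime)·v = γτ·βc, so βγ = d/(cτ) = 6.010/(2.998×10⁸ × 2.600×10^-8) = 0.77103.
With βγ = 0.77103: γ² = 1 + (βγ)² = 1.594487, and β = (βγ)/γ = 0.77103/1.26273 = 0.6106.

0.6106c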